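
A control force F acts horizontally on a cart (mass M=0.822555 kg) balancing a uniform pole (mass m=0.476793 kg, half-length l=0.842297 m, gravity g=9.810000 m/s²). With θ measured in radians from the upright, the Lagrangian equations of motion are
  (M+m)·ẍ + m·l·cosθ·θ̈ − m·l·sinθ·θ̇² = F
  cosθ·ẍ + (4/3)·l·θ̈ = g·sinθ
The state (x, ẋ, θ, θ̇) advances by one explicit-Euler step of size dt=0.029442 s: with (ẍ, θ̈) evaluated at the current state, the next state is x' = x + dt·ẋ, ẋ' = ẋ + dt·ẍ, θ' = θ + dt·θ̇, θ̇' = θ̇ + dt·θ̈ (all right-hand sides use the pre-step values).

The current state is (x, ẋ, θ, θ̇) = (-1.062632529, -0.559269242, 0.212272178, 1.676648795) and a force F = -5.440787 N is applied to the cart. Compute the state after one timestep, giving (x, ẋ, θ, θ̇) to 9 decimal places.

sinθ=0.210681620, cosθ=0.977554732
temp = (F + m·l·θ̇²·sinθ)/(M+m) = (-5.440787 + 0.237851545)/1.299348 = -4.004266336
θ̈ = (g·sinθ − cosθ·temp)/(l·(4/3 − m·cos²θ/(M+m))) = 7.226238443
ẍ = temp − m·l·θ̈·cosθ/(M+m) = -6.187614587
Euler: x'=-1.062632529+0.029442·-0.559269242=-1.079098534, ẋ'=-0.559269242+0.029442·-6.187614587=-0.741444991
       θ'=0.212272178+0.029442·1.676648795=0.261636072, θ̇'=1.676648795+0.029442·7.226238443=1.889403707

(-1.079098534, -0.741444991, 0.261636072, 1.889403707)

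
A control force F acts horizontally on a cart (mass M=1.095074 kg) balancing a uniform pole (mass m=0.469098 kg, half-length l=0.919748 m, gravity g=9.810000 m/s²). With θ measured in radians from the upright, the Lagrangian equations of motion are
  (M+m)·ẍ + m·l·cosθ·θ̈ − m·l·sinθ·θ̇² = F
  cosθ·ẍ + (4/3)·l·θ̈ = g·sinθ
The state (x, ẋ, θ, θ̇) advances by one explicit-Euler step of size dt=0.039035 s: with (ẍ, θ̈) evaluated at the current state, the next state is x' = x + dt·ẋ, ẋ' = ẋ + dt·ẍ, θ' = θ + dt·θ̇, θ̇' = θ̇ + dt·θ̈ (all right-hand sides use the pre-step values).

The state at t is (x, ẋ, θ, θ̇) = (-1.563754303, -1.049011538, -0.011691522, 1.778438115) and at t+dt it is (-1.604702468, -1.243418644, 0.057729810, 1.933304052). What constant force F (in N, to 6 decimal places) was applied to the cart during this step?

F = -6.062527 N

ẍ = (ẋ'−ẋ)/dt = (-1.243418644−-1.049011538)/0.039035 = -4.980328
θ̈ = (θ̇'−θ̇)/dt = (1.933304052−1.778438115)/0.039035 = 3.967361
sinθ=-0.011691, cosθ=0.999932
F = (M+m)·ẍ + m·l·cosθ·θ̈ − m·l·sinθ·θ̇² = -7.790090 + 1.711609 − -0.015954 = -6.062527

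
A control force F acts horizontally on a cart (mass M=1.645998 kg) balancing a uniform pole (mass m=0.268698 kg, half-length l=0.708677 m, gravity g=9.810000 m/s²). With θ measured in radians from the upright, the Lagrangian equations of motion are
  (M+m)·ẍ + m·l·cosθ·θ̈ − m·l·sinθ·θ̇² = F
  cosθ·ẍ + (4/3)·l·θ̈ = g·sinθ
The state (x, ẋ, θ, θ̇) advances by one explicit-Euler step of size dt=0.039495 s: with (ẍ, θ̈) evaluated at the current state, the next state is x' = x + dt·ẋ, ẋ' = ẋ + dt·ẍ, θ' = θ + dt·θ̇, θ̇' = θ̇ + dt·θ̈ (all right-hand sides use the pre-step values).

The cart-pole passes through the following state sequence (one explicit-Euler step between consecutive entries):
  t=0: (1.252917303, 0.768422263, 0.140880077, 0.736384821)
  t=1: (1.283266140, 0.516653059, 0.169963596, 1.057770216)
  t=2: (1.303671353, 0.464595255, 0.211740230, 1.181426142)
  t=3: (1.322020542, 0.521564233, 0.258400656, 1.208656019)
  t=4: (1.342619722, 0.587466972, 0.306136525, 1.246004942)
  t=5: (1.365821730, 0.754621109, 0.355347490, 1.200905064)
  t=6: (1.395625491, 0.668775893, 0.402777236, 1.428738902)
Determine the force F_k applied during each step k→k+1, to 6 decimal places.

step 0→1:
  ẍ = (ẋ'−ẋ)/dt = (0.516653059−0.768422263)/0.039495 = -6.374711
  θ̈ = (θ̇'−θ̇)/dt = (1.057770216−0.736384821)/0.039495 = 8.137369
  sinθ=0.140415, cosθ=0.990093
  F = (M+m)·ẍ + m·l·cosθ·θ̈ − m·l·sinθ·θ̇² = -12.205633 + 1.534167 − 0.014499 = -10.685965
step 1→2:
  ẍ = (ẋ'−ẋ)/dt = (0.464595255−0.516653059)/0.039495 = -1.318086
  θ̈ = (θ̇'−θ̇)/dt = (1.181426142−1.057770216)/0.039495 = 3.130926
  sinθ=0.169146, cosθ=0.985591
  F = (M+m)·ẍ + m·l·cosθ·θ̈ − m·l·sinθ·θ̇² = -2.523734 + 0.587601 − 0.036038 = -1.972171
step 2→3:
  ẍ = (ẋ'−ẋ)/dt = (0.521564233−0.464595255)/0.039495 = 1.442435
  θ̈ = (θ̇'−θ̇)/dt = (1.208656019−1.181426142)/0.039495 = 0.689451
  sinθ=0.210162, cosθ=0.977667
  F = (M+m)·ẍ + m·l·cosθ·θ̈ − m·l·sinθ·θ̇² = 2.761825 + 0.128353 − 0.055857 = 2.834321
step 3→4:
  ẍ = (ẋ'−ẋ)/dt = (0.587466972−0.521564233)/0.039495 = 1.668635
  θ̈ = (θ̇'−θ̇)/dt = (1.246004942−1.208656019)/0.039495 = 0.945662
  sinθ=0.255535, cosθ=0.966800
  F = (M+m)·ẍ + m·l·cosθ·θ̈ − m·l·sinθ·θ̇² = 3.194929 + 0.174095 − 0.071083 = 3.297940
step 4→5:
  ẍ = (ẋ'−ẋ)/dt = (0.754621109−0.587466972)/0.039495 = 4.232286
  θ̈ = (θ̇'−θ̇)/dt = (1.200905064−1.246004942)/0.039495 = -1.141914
  sinθ=0.301377, cosθ=0.953505
  F = (M+m)·ẍ + m·l·cosθ·θ̈ − m·l·sinθ·θ̇² = 8.103541 + -0.207333 − 0.089097 = 7.807111
step 5→6:
  ẍ = (ẋ'−ẋ)/dt = (0.668775893−0.754621109)/0.039495 = -2.173572
  θ̈ = (θ̇'−θ̇)/dt = (1.428738902−1.200905064)/0.039495 = 5.768675
  sinθ=0.347916, cosθ=0.937526
  F = (M+m)·ẍ + m·l·cosθ·θ̈ − m·l·sinθ·θ̇² = -4.161729 + 1.029845 − 0.095544 = -3.227428

F_0 = -10.685965 N
F_1 = -1.972171 N
F_2 = 2.834321 N
F_3 = 3.297940 N
F_4 = 7.807111 N
F_5 = -3.227428 N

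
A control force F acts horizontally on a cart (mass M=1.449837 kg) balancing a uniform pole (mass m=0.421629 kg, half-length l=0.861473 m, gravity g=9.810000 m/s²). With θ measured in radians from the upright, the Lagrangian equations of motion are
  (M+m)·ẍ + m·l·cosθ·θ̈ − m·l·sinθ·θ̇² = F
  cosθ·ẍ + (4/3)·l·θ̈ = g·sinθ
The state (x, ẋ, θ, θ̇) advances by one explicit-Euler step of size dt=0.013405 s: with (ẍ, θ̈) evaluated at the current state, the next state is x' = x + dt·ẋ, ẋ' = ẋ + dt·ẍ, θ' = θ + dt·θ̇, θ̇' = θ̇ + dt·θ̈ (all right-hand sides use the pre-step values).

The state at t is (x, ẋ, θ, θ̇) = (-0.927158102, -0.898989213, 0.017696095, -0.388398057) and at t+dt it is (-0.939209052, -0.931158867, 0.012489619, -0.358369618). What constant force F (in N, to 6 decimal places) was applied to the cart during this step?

ẍ = (ẋ'−ẋ)/dt = (-0.931158867−-0.898989213)/0.013405 = -2.399825
θ̈ = (θ̇'−θ̇)/dt = (-0.358369618−-0.388398057)/0.013405 = 2.240092
sinθ=0.017695, cosθ=0.999843
F = (M+m)·ẍ + m·l·cosθ·θ̈ − m·l·sinθ·θ̇² = -4.491191 + 0.813523 − 0.000970 = -3.678637

F = -3.678637 N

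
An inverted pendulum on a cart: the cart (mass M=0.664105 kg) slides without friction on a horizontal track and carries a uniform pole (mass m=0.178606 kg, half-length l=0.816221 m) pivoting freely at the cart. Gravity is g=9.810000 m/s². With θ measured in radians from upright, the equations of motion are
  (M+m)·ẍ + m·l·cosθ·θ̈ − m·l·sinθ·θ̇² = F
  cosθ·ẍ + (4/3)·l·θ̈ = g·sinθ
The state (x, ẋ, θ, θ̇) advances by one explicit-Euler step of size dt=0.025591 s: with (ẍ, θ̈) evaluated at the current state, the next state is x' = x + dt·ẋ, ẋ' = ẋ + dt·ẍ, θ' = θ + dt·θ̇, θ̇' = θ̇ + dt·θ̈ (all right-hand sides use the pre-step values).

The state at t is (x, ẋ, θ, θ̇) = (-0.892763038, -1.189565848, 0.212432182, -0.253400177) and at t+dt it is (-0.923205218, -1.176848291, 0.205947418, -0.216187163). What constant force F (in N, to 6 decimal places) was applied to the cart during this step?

F = 0.624038 N

ẍ = (ẋ'−ẋ)/dt = (-1.176848291−-1.189565848)/0.025591 = 0.496954
θ̈ = (θ̇'−θ̇)/dt = (-0.216187163−-0.253400177)/0.025591 = 1.454145
sinθ=0.210838, cosθ=0.977521
F = (M+m)·ẍ + m·l·cosθ·θ̈ − m·l·sinθ·θ̇² = 0.418789 + 0.207223 − 0.001974 = 0.624038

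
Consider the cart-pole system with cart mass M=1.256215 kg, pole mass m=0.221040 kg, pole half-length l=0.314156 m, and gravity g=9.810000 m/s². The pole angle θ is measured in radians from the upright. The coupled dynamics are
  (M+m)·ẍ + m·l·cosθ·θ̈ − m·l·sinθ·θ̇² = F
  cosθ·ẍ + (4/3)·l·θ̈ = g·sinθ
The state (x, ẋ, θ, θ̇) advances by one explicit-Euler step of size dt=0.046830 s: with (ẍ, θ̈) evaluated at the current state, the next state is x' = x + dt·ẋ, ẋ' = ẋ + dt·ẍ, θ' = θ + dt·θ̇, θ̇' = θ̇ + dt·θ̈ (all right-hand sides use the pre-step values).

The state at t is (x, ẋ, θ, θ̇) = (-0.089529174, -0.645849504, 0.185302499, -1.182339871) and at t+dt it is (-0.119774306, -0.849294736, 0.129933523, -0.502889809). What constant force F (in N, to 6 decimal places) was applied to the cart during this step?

F = -5.445314 N

ẍ = (ẋ'−ẋ)/dt = (-0.849294736−-0.645849504)/0.046830 = -4.344336
θ̈ = (θ̇'−θ̇)/dt = (-0.502889809−-1.182339871)/0.046830 = 14.508863
sinθ=0.184244, cosθ=0.982881
F = (M+m)·ẍ + m·l·cosθ·θ̈ − m·l·sinθ·θ̇² = -6.417691 + 0.990263 − 0.017885 = -5.445314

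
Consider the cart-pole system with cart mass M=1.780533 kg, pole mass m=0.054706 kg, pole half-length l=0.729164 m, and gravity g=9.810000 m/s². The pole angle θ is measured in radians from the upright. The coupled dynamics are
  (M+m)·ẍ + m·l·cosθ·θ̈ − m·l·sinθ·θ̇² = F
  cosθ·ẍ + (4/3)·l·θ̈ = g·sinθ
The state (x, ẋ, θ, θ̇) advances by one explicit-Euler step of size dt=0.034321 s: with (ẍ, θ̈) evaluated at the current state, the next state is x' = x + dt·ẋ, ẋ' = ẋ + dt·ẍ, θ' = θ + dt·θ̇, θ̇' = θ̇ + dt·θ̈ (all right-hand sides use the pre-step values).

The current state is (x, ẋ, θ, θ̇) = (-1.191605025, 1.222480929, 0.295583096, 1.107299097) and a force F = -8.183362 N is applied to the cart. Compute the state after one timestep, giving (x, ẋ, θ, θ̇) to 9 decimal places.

(-1.149648257, 1.064377165, 0.333586708, 1.363747504)

sinθ=0.291297708, cosθ=0.956632450
temp = (F + m·l·θ̇²·sinθ)/(M+m) = (-8.183362 + 0.014247122)/1.835239 = -4.451253966
θ̈ = (g·sinθ − cosθ·temp)/(l·(4/3 − m·cos²θ/(M+m))) = 7.472055207
ẍ = temp − m·l·θ̈·cosθ/(M+m) = -4.606618802
Euler: x'=-1.191605025+0.034321·1.222480929=-1.149648257, ẋ'=1.222480929+0.034321·-4.606618802=1.064377165
       θ'=0.295583096+0.034321·1.107299097=0.333586708, θ̇'=1.107299097+0.034321·7.472055207=1.363747504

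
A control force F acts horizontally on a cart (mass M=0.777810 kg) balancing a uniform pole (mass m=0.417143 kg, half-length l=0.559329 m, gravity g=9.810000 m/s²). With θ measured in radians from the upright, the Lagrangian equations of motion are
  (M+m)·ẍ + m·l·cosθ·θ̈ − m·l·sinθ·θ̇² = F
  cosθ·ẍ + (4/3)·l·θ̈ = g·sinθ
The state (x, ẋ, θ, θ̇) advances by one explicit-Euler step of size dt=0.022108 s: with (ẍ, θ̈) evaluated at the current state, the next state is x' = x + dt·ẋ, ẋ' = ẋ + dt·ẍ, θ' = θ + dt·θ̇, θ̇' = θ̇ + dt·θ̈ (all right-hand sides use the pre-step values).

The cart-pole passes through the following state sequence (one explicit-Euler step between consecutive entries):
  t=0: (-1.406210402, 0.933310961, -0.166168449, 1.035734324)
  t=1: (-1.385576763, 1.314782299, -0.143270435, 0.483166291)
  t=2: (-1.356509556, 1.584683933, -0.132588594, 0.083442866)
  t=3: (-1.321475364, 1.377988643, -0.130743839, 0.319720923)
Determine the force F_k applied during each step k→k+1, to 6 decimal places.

step 0→1:
  ẍ = (ẋ'−ẋ)/dt = (1.314782299−0.933310961)/0.022108 = 17.254900
  θ̈ = (θ̇'−θ̇)/dt = (0.483166291−1.035734324)/0.022108 = -24.994031
  sinθ=-0.165405, cosθ=0.986226
  F = (M+m)·ẍ + m·l·cosθ·θ̈ − m·l·sinθ·θ̇² = 20.618795 + -5.751286 − -0.041400 = 14.908909
step 1→2:
  ẍ = (ẋ'−ẋ)/dt = (1.584683933−1.314782299)/0.022108 = 12.208324
  θ̈ = (θ̇'−θ̇)/dt = (0.083442866−0.483166291)/0.022108 = -18.080488
  sinθ=-0.142781, cosθ=0.989754
  F = (M+m)·ẍ + m·l·cosθ·θ̈ − m·l·sinθ·θ̇² = 14.588374 + -4.175321 − -0.007777 = 10.420830
step 2→3:
  ẍ = (ẋ'−ẋ)/dt = (1.377988643−1.584683933)/0.022108 = -9.349344
  θ̈ = (θ̇'−θ̇)/dt = (0.319720923−0.083442866)/0.022108 = 10.687446
  sinθ=-0.132200, cosθ=0.991223
  F = (M+m)·ẍ + m·l·cosθ·θ̈ − m·l·sinθ·θ̇² = -11.172026 + 2.471711 − -0.000215 = -8.700101

F_0 = 14.908909 N
F_1 = 10.420830 N
F_2 = -8.700101 N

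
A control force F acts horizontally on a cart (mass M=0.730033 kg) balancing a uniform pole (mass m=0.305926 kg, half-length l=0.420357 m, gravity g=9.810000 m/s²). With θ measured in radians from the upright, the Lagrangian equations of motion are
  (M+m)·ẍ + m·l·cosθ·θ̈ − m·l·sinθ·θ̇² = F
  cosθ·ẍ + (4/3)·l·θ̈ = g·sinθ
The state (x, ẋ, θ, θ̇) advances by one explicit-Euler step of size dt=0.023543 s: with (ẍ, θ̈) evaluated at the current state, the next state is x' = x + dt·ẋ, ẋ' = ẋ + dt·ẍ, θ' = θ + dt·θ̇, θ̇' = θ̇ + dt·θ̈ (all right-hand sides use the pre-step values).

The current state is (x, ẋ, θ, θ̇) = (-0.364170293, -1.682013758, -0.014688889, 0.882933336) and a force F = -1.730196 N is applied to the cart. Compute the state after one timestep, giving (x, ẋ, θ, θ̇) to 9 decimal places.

(-0.403769943, -1.731594937, 0.006098011, 0.965333747)

sinθ=-0.014688361, cosθ=0.999892120
temp = (F + m·l·θ̇²·sinθ)/(M+m) = (-1.730196 + -0.001472529)/1.035959 = -1.671560872
θ̈ = (g·sinθ − cosθ·temp)/(l·(4/3 − m·cos²θ/(M+m))) = 3.499996204
ẍ = temp − m·l·θ̈·cosθ/(M+m) = -2.105983885
Euler: x'=-0.364170293+0.023543·-1.682013758=-0.403769943, ẋ'=-1.682013758+0.023543·-2.105983885=-1.731594937
       θ'=-0.014688889+0.023543·0.882933336=0.006098011, θ̇'=0.882933336+0.023543·3.499996204=0.965333747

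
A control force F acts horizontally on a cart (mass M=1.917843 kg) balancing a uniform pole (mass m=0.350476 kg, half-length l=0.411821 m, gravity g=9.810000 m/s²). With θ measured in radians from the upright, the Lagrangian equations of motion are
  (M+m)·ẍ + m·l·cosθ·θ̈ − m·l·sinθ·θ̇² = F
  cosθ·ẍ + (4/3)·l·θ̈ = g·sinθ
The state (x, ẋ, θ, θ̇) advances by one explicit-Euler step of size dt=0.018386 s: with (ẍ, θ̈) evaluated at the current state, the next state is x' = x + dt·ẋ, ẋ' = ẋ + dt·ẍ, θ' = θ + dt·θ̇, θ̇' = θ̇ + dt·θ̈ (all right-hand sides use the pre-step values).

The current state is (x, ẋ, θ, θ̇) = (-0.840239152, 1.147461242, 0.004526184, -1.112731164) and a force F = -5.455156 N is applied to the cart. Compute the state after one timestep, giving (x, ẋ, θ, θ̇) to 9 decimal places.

sinθ=0.004526169, cosθ=0.999989757
temp = (F + m·l·θ̇²·sinθ)/(M+m) = (-5.455156 + 0.000808869)/2.268319 = -2.404576751
θ̈ = (g·sinθ − cosθ·temp)/(l·(4/3 − m·cos²θ/(M+m))) = 5.044543831
ẍ = temp − m·l·θ̈·cosθ/(M+m) = -2.725558318
Euler: x'=-0.840239152+0.018386·1.147461242=-0.819141930, ẋ'=1.147461242+0.018386·-2.725558318=1.097349127
       θ'=0.004526184+0.018386·-1.112731164=-0.015932491, θ̇'=-1.112731164+0.018386·5.044543831=-1.019982181

(-0.819141930, 1.097349127, -0.015932491, -1.019982181)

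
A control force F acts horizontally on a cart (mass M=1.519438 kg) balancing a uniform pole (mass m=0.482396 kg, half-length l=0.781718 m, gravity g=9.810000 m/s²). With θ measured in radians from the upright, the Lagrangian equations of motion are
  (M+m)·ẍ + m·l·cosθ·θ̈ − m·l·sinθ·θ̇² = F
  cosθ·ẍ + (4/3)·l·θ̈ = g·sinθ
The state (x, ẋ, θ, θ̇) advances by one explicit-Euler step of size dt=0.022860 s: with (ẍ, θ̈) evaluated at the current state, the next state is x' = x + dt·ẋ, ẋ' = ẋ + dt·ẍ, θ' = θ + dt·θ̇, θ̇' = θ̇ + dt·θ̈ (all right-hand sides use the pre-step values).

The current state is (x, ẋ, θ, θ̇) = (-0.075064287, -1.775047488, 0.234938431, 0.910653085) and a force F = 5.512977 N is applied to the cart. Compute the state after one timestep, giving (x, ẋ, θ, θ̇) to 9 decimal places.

(-0.115641873, -1.709176241, 0.255755961, 0.899275713)

sinθ=0.232783108, cosθ=0.972528675
temp = (F + m·l·θ̇²·sinθ)/(M+m) = (5.512977 + 0.072796617)/2.001834 = 2.790328078
θ̈ = (g·sinθ − cosθ·temp)/(l·(4/3 − m·cos²θ/(M+m))) = -0.497697806
ẍ = temp − m·l·θ̈·cosθ/(M+m) = 2.881506882
Euler: x'=-0.075064287+0.022860·-1.775047488=-0.115641873, ẋ'=-1.775047488+0.022860·2.881506882=-1.709176241
       θ'=0.234938431+0.022860·0.910653085=0.255755961, θ̇'=0.910653085+0.022860·-0.497697806=0.899275713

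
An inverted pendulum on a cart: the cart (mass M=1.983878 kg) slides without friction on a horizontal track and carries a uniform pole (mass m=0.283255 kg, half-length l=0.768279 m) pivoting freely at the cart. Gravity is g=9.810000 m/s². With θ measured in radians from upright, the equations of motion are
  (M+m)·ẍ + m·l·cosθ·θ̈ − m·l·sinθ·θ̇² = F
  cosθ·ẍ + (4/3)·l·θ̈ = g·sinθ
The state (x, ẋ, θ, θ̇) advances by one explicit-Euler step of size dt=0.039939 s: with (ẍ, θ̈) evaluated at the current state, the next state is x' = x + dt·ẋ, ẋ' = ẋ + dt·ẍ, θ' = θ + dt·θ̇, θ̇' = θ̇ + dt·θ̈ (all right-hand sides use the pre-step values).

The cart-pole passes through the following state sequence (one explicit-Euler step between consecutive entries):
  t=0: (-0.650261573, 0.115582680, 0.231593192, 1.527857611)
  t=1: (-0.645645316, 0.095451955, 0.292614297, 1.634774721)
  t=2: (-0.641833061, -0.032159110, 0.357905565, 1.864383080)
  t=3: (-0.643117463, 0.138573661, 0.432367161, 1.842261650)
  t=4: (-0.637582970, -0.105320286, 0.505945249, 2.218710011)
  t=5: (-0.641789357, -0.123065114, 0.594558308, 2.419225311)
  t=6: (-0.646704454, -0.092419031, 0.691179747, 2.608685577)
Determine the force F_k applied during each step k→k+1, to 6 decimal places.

F_0 = -0.692304 N
F_1 = -6.213684 N
F_2 = 9.313744 N
F_3 = -12.291668 N
F_4 = -0.570772 N
F_5 = 1.881373 N

step 0→1:
  ẍ = (ẋ'−ẋ)/dt = (0.095451955−0.115582680)/0.039939 = -0.504037
  θ̈ = (θ̇'−θ̇)/dt = (1.634774721−1.527857611)/0.039939 = 2.677010
  sinθ=0.229528, cosθ=0.973302
  F = (M+m)·ẍ + m·l·cosθ·θ̈ − m·l·sinθ·θ̇² = -1.142718 + 0.567014 − 0.116600 = -0.692304
step 1→2:
  ẍ = (ẋ'−ẋ)/dt = (-0.032159110−0.095451955)/0.039939 = -3.195149
  θ̈ = (θ̇'−θ̇)/dt = (1.864383080−1.634774721)/0.039939 = 5.748976
  sinθ=0.288456, cosθ=0.957493
  F = (M+m)·ẍ + m·l·cosθ·θ̈ − m·l·sinθ·θ̇² = -7.243828 + 1.197906 − 0.167762 = -6.213684
step 2→3:
  ẍ = (ẋ'−ẋ)/dt = (0.138573661−-0.032159110)/0.039939 = 4.274838
  θ̈ = (θ̇'−θ̇)/dt = (1.842261650−1.864383080)/0.039939 = -0.553880
  sinθ=0.350313, cosθ=0.936633
  F = (M+m)·ẍ + m·l·cosθ·θ̈ − m·l·sinθ·θ̇² = 9.691627 + -0.112897 − 0.264986 = 9.313744
step 3→4:
  ẍ = (ẋ'−ẋ)/dt = (-0.105320286−0.138573661)/0.039939 = -6.106661
  θ̈ = (θ̇'−θ̇)/dt = (2.218710011−1.842261650)/0.039939 = 9.425583
  sinθ=0.419021, cosθ=0.907976
  F = (M+m)·ẍ + m·l·cosθ·θ̈ − m·l·sinθ·θ̇² = -13.844613 + 1.862427 − 0.309482 = -12.291668
step 4→5:
  ẍ = (ẋ'−ẋ)/dt = (-0.123065114−-0.105320286)/0.039939 = -0.444298
  θ̈ = (θ̇'−θ̇)/dt = (2.419225311−2.218710011)/0.039939 = 5.020539
  sinθ=0.484634, cosθ=0.874717
  F = (M+m)·ẍ + m·l·cosθ·θ̈ − m·l·sinθ·θ̇² = -1.007283 + 0.955684 − 0.519173 = -0.570772
step 5→6:
  ẍ = (ẋ'−ẋ)/dt = (-0.092419031−-0.123065114)/0.039939 = 0.767322
  θ̈ = (θ̇'−θ̇)/dt = (2.608685577−2.419225311)/0.039939 = 4.743741
  sinθ=0.560143, cosθ=0.828396
  F = (M+m)·ẍ + m·l·cosθ·θ̈ − m·l·sinθ·θ̇² = 1.739622 + 0.855176 − 0.713425 = 1.881373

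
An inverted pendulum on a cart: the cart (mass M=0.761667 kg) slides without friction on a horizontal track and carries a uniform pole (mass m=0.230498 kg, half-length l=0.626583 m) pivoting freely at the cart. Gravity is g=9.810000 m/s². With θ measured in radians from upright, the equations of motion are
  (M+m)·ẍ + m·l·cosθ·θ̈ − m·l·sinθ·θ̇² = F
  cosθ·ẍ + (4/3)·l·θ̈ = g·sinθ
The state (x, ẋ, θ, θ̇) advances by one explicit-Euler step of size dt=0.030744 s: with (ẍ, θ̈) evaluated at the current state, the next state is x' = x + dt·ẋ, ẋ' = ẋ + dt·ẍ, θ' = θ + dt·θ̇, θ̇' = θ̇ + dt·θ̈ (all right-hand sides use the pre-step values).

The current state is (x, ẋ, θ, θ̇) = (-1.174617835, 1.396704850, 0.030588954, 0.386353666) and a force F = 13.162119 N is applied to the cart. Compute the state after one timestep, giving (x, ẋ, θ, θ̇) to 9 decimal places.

(-1.131677541, 1.888596993, 0.042467011, -0.191109197)

sinθ=0.030584184, cosθ=0.999532194
temp = (F + m·l·θ̇²·sinθ)/(M+m) = (13.162119 + 0.000659345)/0.992165 = 13.266723121
θ̈ = (g·sinθ − cosθ·temp)/(l·(4/3 − m·cos²θ/(M+m))) = -18.782945078
ẍ = temp − m·l·θ̈·cosθ/(M+m) = 15.999614321
Euler: x'=-1.174617835+0.030744·1.396704850=-1.131677541, ẋ'=1.396704850+0.030744·15.999614321=1.888596993
       θ'=0.030588954+0.030744·0.386353666=0.042467011, θ̇'=0.386353666+0.030744·-18.782945078=-0.191109197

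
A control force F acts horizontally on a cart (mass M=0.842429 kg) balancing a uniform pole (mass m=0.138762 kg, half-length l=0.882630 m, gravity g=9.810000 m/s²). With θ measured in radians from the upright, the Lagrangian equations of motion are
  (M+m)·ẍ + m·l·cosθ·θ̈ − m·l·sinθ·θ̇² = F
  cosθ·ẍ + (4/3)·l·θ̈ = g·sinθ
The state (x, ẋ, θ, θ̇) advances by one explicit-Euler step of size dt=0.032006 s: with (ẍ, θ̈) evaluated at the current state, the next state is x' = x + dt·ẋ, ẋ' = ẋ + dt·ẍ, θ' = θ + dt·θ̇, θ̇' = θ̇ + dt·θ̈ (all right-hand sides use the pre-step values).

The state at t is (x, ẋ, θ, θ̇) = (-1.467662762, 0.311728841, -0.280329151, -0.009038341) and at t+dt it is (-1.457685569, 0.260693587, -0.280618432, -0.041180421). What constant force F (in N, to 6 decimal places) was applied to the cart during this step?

ẍ = (ẋ'−ẋ)/dt = (0.260693587−0.311728841)/0.032006 = -1.594553
θ̈ = (θ̇'−θ̇)/dt = (-0.041180421−-0.009038341)/0.032006 = -1.004252
sinθ=-0.276672, cosθ=0.960964
F = (M+m)·ẍ + m·l·cosθ·θ̈ − m·l·sinθ·θ̇² = -1.564561 + -0.118195 − -0.000003 = -1.682753

F = -1.682753 N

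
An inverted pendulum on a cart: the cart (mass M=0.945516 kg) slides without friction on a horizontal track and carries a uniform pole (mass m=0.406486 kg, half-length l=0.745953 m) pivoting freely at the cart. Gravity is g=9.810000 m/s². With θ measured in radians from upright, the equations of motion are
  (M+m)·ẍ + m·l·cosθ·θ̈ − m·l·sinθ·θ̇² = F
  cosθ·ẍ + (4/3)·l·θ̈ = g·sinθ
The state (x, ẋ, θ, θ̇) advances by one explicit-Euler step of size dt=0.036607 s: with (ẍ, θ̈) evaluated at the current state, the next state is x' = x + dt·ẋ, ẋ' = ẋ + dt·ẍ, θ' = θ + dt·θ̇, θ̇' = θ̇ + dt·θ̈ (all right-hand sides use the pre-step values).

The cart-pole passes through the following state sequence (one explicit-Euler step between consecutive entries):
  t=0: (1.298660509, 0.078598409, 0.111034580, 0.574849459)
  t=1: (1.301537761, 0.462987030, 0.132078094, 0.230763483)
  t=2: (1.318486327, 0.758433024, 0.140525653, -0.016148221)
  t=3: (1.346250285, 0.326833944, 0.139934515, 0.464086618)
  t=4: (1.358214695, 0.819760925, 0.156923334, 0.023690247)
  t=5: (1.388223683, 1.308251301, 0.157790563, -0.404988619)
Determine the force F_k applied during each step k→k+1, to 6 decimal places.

step 0→1:
  ẍ = (ẋ'−ẋ)/dt = (0.462987030−0.078598409)/0.036607 = 10.500413
  θ̈ = (θ̇'−θ̇)/dt = (0.230763483−0.574849459)/0.036607 = -9.399458
  sinθ=0.110807, cosθ=0.993842
  F = (M+m)·ẍ + m·l·cosθ·θ̈ − m·l·sinθ·θ̇² = 14.196579 + -2.832548 − 0.011103 = 11.352929
step 1→2:
  ẍ = (ẋ'−ẋ)/dt = (0.758433024−0.462987030)/0.036607 = 8.070751
  θ̈ = (θ̇'−θ̇)/dt = (-0.016148221−0.230763483)/0.036607 = -6.744931
  sinθ=0.131694, cosθ=0.991290
  F = (M+m)·ẍ + m·l·cosθ·θ̈ − m·l·sinθ·θ̇² = 10.911672 + -2.027381 − 0.002126 = 8.882164
step 2→3:
  ẍ = (ẋ'−ẋ)/dt = (0.326833944−0.758433024)/0.036607 = -11.790070
  θ̈ = (θ̇'−θ̇)/dt = (0.464086618−-0.016148221)/0.036607 = 13.118661
  sinθ=0.140064, cosθ=0.990143
  F = (M+m)·ẍ + m·l·cosθ·θ̈ − m·l·sinθ·θ̇² = -15.940198 + 3.938622 − 0.000011 = -12.001587
step 3→4:
  ẍ = (ẋ'−ẋ)/dt = (0.819760925−0.326833944)/0.036607 = 13.465375
  θ̈ = (θ̇'−θ̇)/dt = (0.023690247−0.464086618)/0.036607 = -12.030387
  sinθ=0.139478, cosθ=0.990225
  F = (M+m)·ẍ + m·l·cosθ·θ̈ − m·l·sinθ·θ̇² = 18.205214 + -3.612190 − 0.009109 = 14.583915
step 4→5:
  ẍ = (ẋ'−ẋ)/dt = (1.308251301−0.819760925)/0.036607 = 13.344179
  θ̈ = (θ̇'−θ̇)/dt = (-0.404988619−0.023690247)/0.036607 = -11.710298
  sinθ=0.156280, cosθ=0.987713
  F = (M+m)·ẍ + m·l·cosθ·θ̈ − m·l·sinθ·θ̇² = 18.041357 + -3.507161 − 0.000027 = 14.534170

F_0 = 11.352929 N
F_1 = 8.882164 N
F_2 = -12.001587 N
F_3 = 14.583915 N
F_4 = 14.534170 N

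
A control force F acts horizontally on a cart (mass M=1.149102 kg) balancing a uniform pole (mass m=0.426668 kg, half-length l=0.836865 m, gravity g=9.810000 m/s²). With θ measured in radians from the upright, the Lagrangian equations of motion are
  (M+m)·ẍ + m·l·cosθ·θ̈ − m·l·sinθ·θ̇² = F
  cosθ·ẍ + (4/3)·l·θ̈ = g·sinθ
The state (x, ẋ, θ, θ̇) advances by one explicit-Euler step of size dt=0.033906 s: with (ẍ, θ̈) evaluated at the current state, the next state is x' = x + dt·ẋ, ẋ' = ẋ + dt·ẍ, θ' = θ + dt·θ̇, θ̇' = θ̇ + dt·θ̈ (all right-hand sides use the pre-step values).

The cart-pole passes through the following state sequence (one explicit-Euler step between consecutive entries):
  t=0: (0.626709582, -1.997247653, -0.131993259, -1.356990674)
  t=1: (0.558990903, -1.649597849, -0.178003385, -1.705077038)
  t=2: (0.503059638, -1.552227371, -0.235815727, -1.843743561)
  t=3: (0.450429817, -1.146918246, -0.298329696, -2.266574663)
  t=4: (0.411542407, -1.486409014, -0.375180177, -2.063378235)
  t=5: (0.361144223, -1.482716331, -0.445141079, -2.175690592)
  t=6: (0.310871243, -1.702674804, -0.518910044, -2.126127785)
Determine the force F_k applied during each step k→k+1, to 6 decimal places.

step 0→1:
  ẍ = (ẋ'−ẋ)/dt = (-1.649597849−-1.997247653)/0.033906 = 10.253342
  θ̈ = (θ̇'−θ̇)/dt = (-1.705077038−-1.356990674)/0.033906 = -10.266217
  sinθ=-0.131610, cosθ=0.991302
  F = (M+m)·ẍ + m·l·cosθ·θ̈ − m·l·sinθ·θ̇² = 16.156908 + -3.633806 − -0.086534 = 12.609637
step 1→2:
  ẍ = (ẋ'−ẋ)/dt = (-1.552227371−-1.649597849)/0.033906 = 2.871777
  θ̈ = (θ̇'−θ̇)/dt = (-1.843743561−-1.705077038)/0.033906 = -4.089734
  sinθ=-0.177065, cosθ=0.984199
  F = (M+m)·ẍ + m·l·cosθ·θ̈ − m·l·sinθ·θ̇² = 4.525260 + -1.437221 − -0.183809 = 3.271848
step 2→3:
  ẍ = (ẋ'−ẋ)/dt = (-1.146918246−-1.552227371)/0.033906 = 11.953906
  θ̈ = (θ̇'−θ̇)/dt = (-2.266574663−-1.843743561)/0.033906 = -12.470687
  sinθ=-0.233636, cosθ=0.972324
  F = (M+m)·ẍ + m·l·cosθ·θ̈ − m·l·sinθ·θ̇² = 18.836606 + -4.329591 − -0.283587 = 14.790602
step 3→4:
  ẍ = (ẋ'−ẋ)/dt = (-1.486409014−-1.146918246)/0.033906 = -10.012705
  θ̈ = (θ̇'−θ̇)/dt = (-2.063378235−-2.266574663)/0.033906 = 5.992934
  sinθ=-0.293924, cosθ=0.955829
  F = (M+m)·ẍ + m·l·cosθ·θ̈ − m·l·sinθ·θ̇² = -15.777720 + 2.045338 − -0.539164 = -13.193218
step 4→5:
  ẍ = (ẋ'−ẋ)/dt = (-1.482716331−-1.486409014)/0.033906 = 0.108909
  θ̈ = (θ̇'−θ̇)/dt = (-2.175690592−-2.063378235)/0.033906 = -3.312463
  sinθ=-0.366440, cosθ=0.930442
  F = (M+m)·ẍ + m·l·cosθ·θ̈ − m·l·sinθ·θ̇² = 0.171616 + -1.100489 − -0.557065 = -0.371807
step 5→6:
  ẍ = (ẋ'−ẋ)/dt = (-1.702674804−-1.482716331)/0.033906 = -6.487302
  θ̈ = (θ̇'−θ̇)/dt = (-2.126127785−-2.175690592)/0.033906 = 1.461771
  sinθ=-0.430585, cosθ=0.902550
  F = (M+m)·ẍ + m·l·cosθ·θ̈ − m·l·sinθ·θ̇² = -10.222496 + 0.471081 − -0.727778 = -9.023637

F_0 = 12.609637 N
F_1 = 3.271848 N
F_2 = 14.790602 N
F_3 = -13.193218 N
F_4 = -0.371807 N
F_5 = -9.023637 N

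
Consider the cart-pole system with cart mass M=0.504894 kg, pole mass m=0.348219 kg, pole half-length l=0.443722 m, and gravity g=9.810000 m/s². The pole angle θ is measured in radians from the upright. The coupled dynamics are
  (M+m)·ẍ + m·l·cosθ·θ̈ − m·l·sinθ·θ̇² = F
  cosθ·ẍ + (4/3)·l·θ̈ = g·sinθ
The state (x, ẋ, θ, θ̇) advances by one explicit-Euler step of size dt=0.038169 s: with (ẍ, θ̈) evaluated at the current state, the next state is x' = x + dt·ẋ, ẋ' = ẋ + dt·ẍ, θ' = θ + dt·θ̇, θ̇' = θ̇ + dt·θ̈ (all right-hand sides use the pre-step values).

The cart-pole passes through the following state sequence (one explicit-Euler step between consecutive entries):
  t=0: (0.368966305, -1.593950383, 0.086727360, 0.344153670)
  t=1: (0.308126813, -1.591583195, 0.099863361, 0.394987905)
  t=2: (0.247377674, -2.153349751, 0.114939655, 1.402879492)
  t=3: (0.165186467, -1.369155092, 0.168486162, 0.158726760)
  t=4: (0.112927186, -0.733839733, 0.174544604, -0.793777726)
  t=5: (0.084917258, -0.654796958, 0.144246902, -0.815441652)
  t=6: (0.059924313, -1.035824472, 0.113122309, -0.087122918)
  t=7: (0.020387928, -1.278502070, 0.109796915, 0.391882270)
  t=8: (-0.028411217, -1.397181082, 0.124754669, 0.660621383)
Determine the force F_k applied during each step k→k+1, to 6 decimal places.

step 0→1:
  ẍ = (ẋ'−ẋ)/dt = (-1.591583195−-1.593950383)/0.038169 = 0.062019
  θ̈ = (θ̇'−θ̇)/dt = (0.394987905−0.344153670)/0.038169 = 1.331820
  sinθ=0.086619, cosθ=0.996242
  F = (M+m)·ẍ + m·l·cosθ·θ̈ − m·l·sinθ·θ̇² = 0.052909 + 0.205009 − 0.001585 = 0.256333
step 1→2:
  ẍ = (ẋ'−ẋ)/dt = (-2.153349751−-1.591583195)/0.038169 = -14.717875
  θ̈ = (θ̇'−θ̇)/dt = (1.402879492−0.394987905)/0.038169 = 26.406026
  sinθ=0.099697, cosθ=0.995018
  F = (M+m)·ẍ + m·l·cosθ·θ̈ − m·l·sinθ·θ̇² = -12.556010 + 4.059732 − 0.002403 = -8.498682
step 2→3:
  ẍ = (ẋ'−ẋ)/dt = (-1.369155092−-2.153349751)/0.038169 = 20.545329
  θ̈ = (θ̇'−θ̇)/dt = (0.158726760−1.402879492)/0.038169 = -32.595895
  sinθ=0.114687, cosθ=0.993402
  F = (M+m)·ẍ + m·l·cosθ·θ̈ − m·l·sinθ·θ̇² = 17.527487 + -5.003239 − 0.034875 = 12.489373
step 3→4:
  ẍ = (ẋ'−ẋ)/dt = (-0.733839733−-1.369155092)/0.038169 = 16.644800
  θ̈ = (θ̇'−θ̇)/dt = (-0.793777726−0.158726760)/0.038169 = -24.954924
  sinθ=0.167690, cosθ=0.985840
  F = (M+m)·ẍ + m·l·cosθ·θ̈ − m·l·sinθ·θ̇² = 14.199895 + -3.801246 − 0.000653 = 10.397996
step 4→5:
  ẍ = (ẋ'−ẋ)/dt = (-0.654796958−-0.733839733)/0.038169 = 2.070863
  θ̈ = (θ̇'−θ̇)/dt = (-0.815441652−-0.793777726)/0.038169 = -0.567579
  sinθ=0.173660, cosθ=0.984806
  F = (M+m)·ẍ + m·l·cosθ·θ̈ − m·l·sinθ·θ̇² = 1.766680 + -0.086366 − 0.016907 = 1.663408
step 5→6:
  ẍ = (ẋ'−ẋ)/dt = (-1.035824472−-0.654796958)/0.038169 = -9.982643
  θ̈ = (θ̇'−θ̇)/dt = (-0.087122918−-0.815441652)/0.038169 = 19.081420
  sinθ=0.143747, cosθ=0.989614
  F = (M+m)·ẍ + m·l·cosθ·θ̈ − m·l·sinθ·θ̇² = -8.516323 + 2.917697 − 0.014769 = -5.613395
step 6→7:
  ẍ = (ẋ'−ẋ)/dt = (-1.278502070−-1.035824472)/0.038169 = -6.357976
  θ̈ = (θ̇'−θ̇)/dt = (0.391882270−-0.087122918)/0.038169 = 12.549587
  sinθ=0.112881, cosθ=0.993608
  F = (M+m)·ẍ + m·l·cosθ·θ̈ − m·l·sinθ·θ̇² = -5.424072 + 1.926674 − 0.000132 = -3.497531
step 7→8:
  ẍ = (ẋ'−ẋ)/dt = (-1.397181082−-1.278502070)/0.038169 = -3.109304
  θ̈ = (θ̇'−θ̇)/dt = (0.660621383−0.391882270)/0.038169 = 7.040769
  sinθ=0.109576, cosθ=0.993978
  F = (M+m)·ẍ + m·l·cosθ·θ̈ − m·l·sinθ·θ̇² = -2.652587 + 1.081335 − 0.002600 = -1.573852

F_0 = 0.256333 N
F_1 = -8.498682 N
F_2 = 12.489373 N
F_3 = 10.397996 N
F_4 = 1.663408 N
F_5 = -5.613395 N
F_6 = -3.497531 N
F_7 = -1.573852 N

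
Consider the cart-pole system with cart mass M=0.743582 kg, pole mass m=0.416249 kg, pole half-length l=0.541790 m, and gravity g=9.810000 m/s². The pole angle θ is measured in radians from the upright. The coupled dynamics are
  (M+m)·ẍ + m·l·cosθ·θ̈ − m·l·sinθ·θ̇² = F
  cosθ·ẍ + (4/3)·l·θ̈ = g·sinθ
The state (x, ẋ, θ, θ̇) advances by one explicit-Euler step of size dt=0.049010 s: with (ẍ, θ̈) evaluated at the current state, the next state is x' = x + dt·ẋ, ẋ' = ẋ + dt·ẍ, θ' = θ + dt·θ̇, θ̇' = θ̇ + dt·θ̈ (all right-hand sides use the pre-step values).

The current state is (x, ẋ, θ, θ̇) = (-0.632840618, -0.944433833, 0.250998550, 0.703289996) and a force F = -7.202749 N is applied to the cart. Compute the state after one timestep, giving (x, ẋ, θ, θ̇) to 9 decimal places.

(-0.679127320, -1.391727749, 0.285466793, 1.468381497)

sinθ=0.248371343, cosθ=0.968664893
temp = (F + m·l·θ̇²·sinθ)/(M+m) = (-7.202749 + 0.027704770)/1.159831 = -6.186284234
θ̈ = (g·sinθ − cosθ·temp)/(l·(4/3 − m·cos²θ/(M+m))) = 15.610926369
ẍ = temp − m·l·θ̈·cosθ/(M+m) = -9.126584690
Euler: x'=-0.632840618+0.049010·-0.944433833=-0.679127320, ẋ'=-0.944433833+0.049010·-9.126584690=-1.391727749
       θ'=0.250998550+0.049010·0.703289996=0.285466793, θ̇'=0.703289996+0.049010·15.610926369=1.468381497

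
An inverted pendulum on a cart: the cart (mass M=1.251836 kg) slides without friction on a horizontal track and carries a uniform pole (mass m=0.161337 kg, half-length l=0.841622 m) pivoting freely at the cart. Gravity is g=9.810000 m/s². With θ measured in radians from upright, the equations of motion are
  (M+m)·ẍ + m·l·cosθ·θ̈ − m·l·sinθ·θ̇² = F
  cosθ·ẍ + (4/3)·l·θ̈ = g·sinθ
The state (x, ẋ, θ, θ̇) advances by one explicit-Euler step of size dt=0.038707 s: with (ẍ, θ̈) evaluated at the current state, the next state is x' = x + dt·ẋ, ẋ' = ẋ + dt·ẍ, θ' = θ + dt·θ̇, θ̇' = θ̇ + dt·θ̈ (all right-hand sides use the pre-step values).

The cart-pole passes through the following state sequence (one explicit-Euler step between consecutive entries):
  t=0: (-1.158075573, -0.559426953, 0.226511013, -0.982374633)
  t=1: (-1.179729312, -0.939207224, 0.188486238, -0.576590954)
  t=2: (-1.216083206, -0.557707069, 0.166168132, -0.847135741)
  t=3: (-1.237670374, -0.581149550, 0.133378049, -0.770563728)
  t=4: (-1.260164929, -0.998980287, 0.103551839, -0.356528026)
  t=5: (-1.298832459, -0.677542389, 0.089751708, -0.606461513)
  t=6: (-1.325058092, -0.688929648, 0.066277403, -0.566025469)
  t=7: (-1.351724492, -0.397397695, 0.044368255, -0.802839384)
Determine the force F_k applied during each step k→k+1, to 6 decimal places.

F_0 = -12.507881 N
F_1 = 12.987653 N
F_2 = -0.607075 N
F_3 = -13.825967 N
F_4 = 10.861677 N
F_5 = -0.278940 N
F_6 = 9.811880 N

step 0→1:
  ẍ = (ẋ'−ẋ)/dt = (-0.939207224−-0.559426953)/0.038707 = -9.811669
  θ̈ = (θ̇'−θ̇)/dt = (-0.576590954−-0.982374633)/0.038707 = 10.483470
  sinθ=0.224579, cosθ=0.974456
  F = (M+m)·ẍ + m·l·cosθ·θ̈ − m·l·sinθ·θ̇² = -13.865586 + 1.387134 − 0.029429 = -12.507881
step 1→2:
  ẍ = (ẋ'−ẋ)/dt = (-0.557707069−-0.939207224)/0.038707 = 9.856102
  θ̈ = (θ̇'−θ̇)/dt = (-0.847135741−-0.576590954)/0.038707 = -6.989557
  sinθ=0.187372, cosθ=0.982289
  F = (M+m)·ẍ + m·l·cosθ·θ̈ − m·l·sinθ·θ̇² = 13.928378 + -0.932266 − 0.008458 = 12.987653
step 2→3:
  ẍ = (ẋ'−ẋ)/dt = (-0.581149550−-0.557707069)/0.038707 = -0.605639
  θ̈ = (θ̇'−θ̇)/dt = (-0.770563728−-0.847135741)/0.038707 = 1.978247
  sinθ=0.165404, cosθ=0.986226
  F = (M+m)·ẍ + m·l·cosθ·θ̈ − m·l·sinθ·θ̇² = -0.855873 + 0.264916 − 0.016118 = -0.607075
step 3→4:
  ẍ = (ẋ'−ẋ)/dt = (-0.998980287−-0.581149550)/0.038707 = -10.794707
  θ̈ = (θ̇'−θ̇)/dt = (-0.356528026−-0.770563728)/0.038707 = 10.696662
  sinθ=0.132983, cosθ=0.991118
  F = (M+m)·ẍ + m·l·cosθ·θ̈ − m·l·sinθ·θ̇² = -15.254789 + 1.439544 − 0.010722 = -13.825967
step 4→5:
  ẍ = (ẋ'−ẋ)/dt = (-0.677542389−-0.998980287)/0.038707 = 8.304387
  θ̈ = (θ̇'−θ̇)/dt = (-0.606461513−-0.356528026)/0.038707 = -6.457062
  sinθ=0.103367, cosθ=0.994643
  F = (M+m)·ẍ + m·l·cosθ·θ̈ − m·l·sinθ·θ̇² = 11.735535 + -0.872074 − 0.001784 = 10.861677
step 5→6:
  ẍ = (ẋ'−ẋ)/dt = (-0.688929648−-0.677542389)/0.038707 = -0.294191
  θ̈ = (θ̇'−θ̇)/dt = (-0.566025469−-0.606461513)/0.038707 = 1.044670
  sinθ=0.089631, cosθ=0.995975
  F = (M+m)·ẍ + m·l·cosθ·θ̈ − m·l·sinθ·θ̇² = -0.415743 + 0.141279 − 0.004476 = -0.278940
step 6→7:
  ẍ = (ẋ'−ẋ)/dt = (-0.397397695−-0.688929648)/0.038707 = 7.531763
  θ̈ = (θ̇'−θ̇)/dt = (-0.802839384−-0.566025469)/0.038707 = -6.118116
  sinθ=0.066229, cosθ=0.997804
  F = (M+m)·ẍ + m·l·cosθ·θ̈ − m·l·sinθ·θ̇² = 10.643684 + -0.828923 − 0.002881 = 9.811880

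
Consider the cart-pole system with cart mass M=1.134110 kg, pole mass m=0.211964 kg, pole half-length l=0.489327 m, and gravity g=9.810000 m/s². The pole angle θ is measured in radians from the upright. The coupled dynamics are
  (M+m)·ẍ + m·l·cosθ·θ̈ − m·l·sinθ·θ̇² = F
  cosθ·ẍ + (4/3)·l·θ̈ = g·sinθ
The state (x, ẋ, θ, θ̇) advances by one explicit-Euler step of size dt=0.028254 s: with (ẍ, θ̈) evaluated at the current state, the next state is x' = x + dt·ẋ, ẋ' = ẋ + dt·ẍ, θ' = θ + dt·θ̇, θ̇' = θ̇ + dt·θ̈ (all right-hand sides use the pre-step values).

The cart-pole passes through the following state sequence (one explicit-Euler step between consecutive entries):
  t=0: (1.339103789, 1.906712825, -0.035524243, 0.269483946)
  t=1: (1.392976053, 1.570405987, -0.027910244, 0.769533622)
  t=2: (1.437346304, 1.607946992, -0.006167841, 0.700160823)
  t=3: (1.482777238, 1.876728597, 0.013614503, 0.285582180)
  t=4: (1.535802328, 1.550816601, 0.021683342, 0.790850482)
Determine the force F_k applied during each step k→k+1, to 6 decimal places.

F_0 = -14.187515 N
F_1 = 1.535672 N
F_2 = 11.283699 N
F_3 = -13.672524 N

step 0→1:
  ẍ = (ẋ'−ẋ)/dt = (1.570405987−1.906712825)/0.028254 = -11.902981
  θ̈ = (θ̇'−θ̇)/dt = (0.769533622−0.269483946)/0.028254 = 17.698368
  sinθ=-0.035517, cosθ=0.999369
  F = (M+m)·ẍ + m·l·cosθ·θ̈ − m·l·sinθ·θ̇² = -16.022294 + 1.834511 − -0.000268 = -14.187515
step 1→2:
  ẍ = (ẋ'−ẋ)/dt = (1.607946992−1.570405987)/0.028254 = 1.328697
  θ̈ = (θ̇'−θ̇)/dt = (0.700160823−0.769533622)/0.028254 = -2.455327
  sinθ=-0.027907, cosθ=0.999611
  F = (M+m)·ẍ + m·l·cosθ·θ̈ − m·l·sinθ·θ̇² = 1.788525 + -0.254567 − -0.001714 = 1.535672
step 2→3:
  ẍ = (ẋ'−ẋ)/dt = (1.876728597−1.607946992)/0.028254 = 9.513046
  θ̈ = (θ̇'−θ̇)/dt = (0.285582180−0.700160823)/0.028254 = -14.673273
  sinθ=-0.006168, cosθ=0.999981
  F = (M+m)·ẍ + m·l·cosθ·θ̈ − m·l·sinθ·θ̇² = 12.805264 + -1.521879 − -0.000314 = 11.283699
step 3→4:
  ẍ = (ẋ'−ẋ)/dt = (1.550816601−1.876728597)/0.028254 = -11.535075
  θ̈ = (θ̇'−θ̇)/dt = (0.790850482−0.285582180)/0.028254 = 17.883072
  sinθ=0.013614, cosθ=0.999907
  F = (M+m)·ẍ + m·l·cosθ·θ̈ − m·l·sinθ·θ̇² = -15.527064 + 1.854655 − 0.000115 = -13.672524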